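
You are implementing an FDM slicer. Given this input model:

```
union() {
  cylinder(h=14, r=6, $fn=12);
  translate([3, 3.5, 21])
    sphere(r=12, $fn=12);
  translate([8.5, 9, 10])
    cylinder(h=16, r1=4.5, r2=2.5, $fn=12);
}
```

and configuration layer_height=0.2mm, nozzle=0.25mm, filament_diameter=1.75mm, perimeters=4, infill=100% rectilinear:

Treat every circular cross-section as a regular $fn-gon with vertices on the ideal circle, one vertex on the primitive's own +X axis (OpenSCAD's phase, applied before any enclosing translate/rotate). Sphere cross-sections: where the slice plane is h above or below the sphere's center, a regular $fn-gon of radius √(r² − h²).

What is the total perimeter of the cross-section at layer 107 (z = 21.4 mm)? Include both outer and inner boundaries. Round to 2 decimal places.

74.50 mm

At z = 21.4 mm: the cylinder does not reach this height (z outside [0, 14]); the r=12 sphere at (3, 3.5) contributes a regular 12-gon of circumradius √(12²−0.4²) = 11.993 (perimeter = 2·12·11.993·sin(180°/12) = 74.50 mm); the cone at (8.5, 9) (r1=4.5→r2=2.5) has section circumradius 3.075 here — a regular 12-gon (perimeter = 2·12·3.075·sin(180°/12) = 19.10 mm); Taking the union: the cone at (8.5, 9) lies entirely inside the r=12 sphere at (3, 3.5), so the union is just the r=12 sphere at (3, 3.5) — boundary = 74.50 mm. Overall, the cross-section is a single solid region. Total boundary length (outer) = 74.50 mm.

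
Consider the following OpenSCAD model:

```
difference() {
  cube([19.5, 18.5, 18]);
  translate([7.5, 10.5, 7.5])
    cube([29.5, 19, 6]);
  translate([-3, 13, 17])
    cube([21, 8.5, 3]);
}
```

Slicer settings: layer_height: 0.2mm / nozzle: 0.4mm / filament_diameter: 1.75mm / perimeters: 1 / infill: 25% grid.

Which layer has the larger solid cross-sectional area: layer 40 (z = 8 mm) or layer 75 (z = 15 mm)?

Layer 40 (z = 8): the cube (footprint 19.5×18.5) is included at this height (area 360.75 mm²); the cube at (7.5, 10.5) (footprint 29.5×19) is included at this height (area 560.50 mm²); the cube at (-3, 13) does not reach this height (z outside [17, 20]); Subtracting the remaining from the first: starting from the 19.5×18.5 cube (360.75 mm²), the 29.5×19 cube at (7.5, 10.5) partially overlaps it — only the 96.00 mm² overlap (of its 560.50 mm²) is removed, clipping the outline — area = 264.75 mm². So its area = 264.75 mm². Layer 75 (z = 15): the cube is present — its section is the full 19.5×18.5 rectangle (area 360.75 mm²); the cube at (7.5, 10.5) does not reach this height (z outside [7.5, 13.5]); the cube at (-3, 13) does not reach this height (z outside [17, 20]); Subtracting the remaining from the first: none of the subtracted shapes is present at this height, so the 19.5×18.5 cube is unchanged — area = 360.75 mm². So its area = 360.75 mm². Layer 75 is larger (360.75 vs 264.75 mm²).

layer 75 (z = 15 mm)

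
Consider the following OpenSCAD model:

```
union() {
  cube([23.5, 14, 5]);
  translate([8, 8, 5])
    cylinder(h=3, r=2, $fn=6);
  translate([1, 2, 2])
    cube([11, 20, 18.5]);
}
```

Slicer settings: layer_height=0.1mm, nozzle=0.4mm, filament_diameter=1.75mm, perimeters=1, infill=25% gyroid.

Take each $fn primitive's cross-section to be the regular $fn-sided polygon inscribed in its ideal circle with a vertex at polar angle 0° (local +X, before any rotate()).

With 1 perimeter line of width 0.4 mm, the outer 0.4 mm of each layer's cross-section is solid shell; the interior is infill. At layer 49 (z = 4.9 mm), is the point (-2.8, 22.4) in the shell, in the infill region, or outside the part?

At z = 4.9 mm: the cube (footprint 23.5×14) is included at this height; the cylinder at (8, 8) is absent (z outside [5, 8]); the cube at (1, 2) is present — its section is the full 11×20 rectangle; Taking the union: the regions partially overlap (shared area 132.00 mm²), so overlapping operands fuse into one piece — 1 connected region. Overall, the cross-section is a single solid region. The nearest boundary edge runs (1.00, 14.00)→(1.00, 22.00); distance from the point to it = 3.82 mm. The point is not inside any of the regions above, so it lies outside the cross-section (3.82 mm from the nearest boundary).

outside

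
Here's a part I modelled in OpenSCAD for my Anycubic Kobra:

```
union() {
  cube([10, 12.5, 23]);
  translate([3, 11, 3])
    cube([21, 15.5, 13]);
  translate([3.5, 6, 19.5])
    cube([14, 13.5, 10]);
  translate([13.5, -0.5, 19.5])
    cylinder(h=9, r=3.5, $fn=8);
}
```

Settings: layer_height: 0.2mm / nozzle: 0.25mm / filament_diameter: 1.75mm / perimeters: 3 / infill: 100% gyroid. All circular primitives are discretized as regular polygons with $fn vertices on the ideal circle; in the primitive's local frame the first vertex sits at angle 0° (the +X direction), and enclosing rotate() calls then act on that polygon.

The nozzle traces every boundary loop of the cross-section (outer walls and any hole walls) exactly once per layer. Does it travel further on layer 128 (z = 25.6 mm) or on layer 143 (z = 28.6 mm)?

layer 128 (z = 25.6 mm)

Layer 128 (z = 25.6): the cube is not intersected at this z (z outside [0, 23]); the cube at (3, 11) is not intersected at this z (z outside [3, 16]); the 14×13.5 cube at (3.5, 6) contributes its full rectangle (perimeter 55.00 mm); the cylinder at (13.5, -0.5): section is a regular 8-gon, circumradius r=3.5 (perimeter = 2·8·3.500·sin(180°/8) = 21.43 mm); Merging all regions: the 2 present regions are separate (no shared area or edge), so areas and boundary lengths simply add and each stays a separate island — boundary = 76.43 mm. So its perimeter = 76.43 mm. Layer 143 (z = 28.6): the cube is not intersected at this z (z outside [0, 23]); the cube at (3, 11) does not reach this height (z outside [3, 16]); the 14×13.5 cube at (3.5, 6) contributes its full rectangle (perimeter 55.00 mm); the cylinder at (13.5, -0.5) is not intersected at this z (z outside [19.5, 28.5]); Combining (union): only the 14×13.5 cube at (3.5, 6) is present, so the union is just that shape — boundary = 55.00 mm. So its perimeter = 55.00 mm. Layer 128 is larger (76.43 vs 55.00 mm).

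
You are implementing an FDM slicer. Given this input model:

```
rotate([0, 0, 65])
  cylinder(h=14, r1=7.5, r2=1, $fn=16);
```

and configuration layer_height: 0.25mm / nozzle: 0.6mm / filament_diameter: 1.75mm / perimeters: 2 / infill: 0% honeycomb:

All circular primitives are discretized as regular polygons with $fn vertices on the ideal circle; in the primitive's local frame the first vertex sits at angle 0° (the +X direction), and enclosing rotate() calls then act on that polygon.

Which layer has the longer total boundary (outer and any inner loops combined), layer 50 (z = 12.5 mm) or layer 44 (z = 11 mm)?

Layer 50 (z = 12.5): the cone: at t=0.893 of its height the radius interpolates to r₁+(r₂−r₁)t = 1.696, giving a regular 16-gon of that circumradius (perimeter = 2·16·1.696·sin(180°/16) = 10.59 mm); (rotated 65° about Z; rotation is an isometry so areas/perimeters/island counts are preserved). So its perimeter = 10.59 mm. Layer 44 (z = 11): the cone contributes a regular 16-gon of circumradius 2.393 (interpolated between r1=7.5 and r2=1 at t=0.786) (perimeter = 2·16·2.393·sin(180°/16) = 14.94 mm); (whole slice rotated 65° about Z — lengths, areas and connectivity unchanged). So its perimeter = 14.94 mm. Layer 44 is larger (14.94 vs 10.59 mm).

layer 44 (z = 11 mm)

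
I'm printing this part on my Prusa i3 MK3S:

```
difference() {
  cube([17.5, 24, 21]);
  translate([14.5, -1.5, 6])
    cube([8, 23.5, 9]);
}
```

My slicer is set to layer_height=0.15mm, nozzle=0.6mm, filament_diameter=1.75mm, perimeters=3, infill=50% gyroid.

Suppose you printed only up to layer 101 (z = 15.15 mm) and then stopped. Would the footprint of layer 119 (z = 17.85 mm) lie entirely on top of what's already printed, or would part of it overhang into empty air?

Compare the two slices. At z = 15.15: the cube is present — its section is the full 17.5×24 rectangle (area 420.00 mm²); the cube at (14.5, -1.5) does not reach this height (z outside [6, 15]); After the difference (first − rest): none of the subtracted shapes is present at this height, so the 17.5×24 cube is unchanged — area = 420.00 mm². At z = 17.85: the cube (footprint 17.5×24) is included at this height (area 420.00 mm²); the cube at (14.5, -1.5) is absent (z outside [6, 15]); Subtracting the remaining from the first: none of the subtracted shapes is present at this height, so the 17.5×24 cube is unchanged — area = 420.00 mm². Checking containment: the cross-section at z = 17.85 is a subset of the cross-section at z = 15.15.

entirely on top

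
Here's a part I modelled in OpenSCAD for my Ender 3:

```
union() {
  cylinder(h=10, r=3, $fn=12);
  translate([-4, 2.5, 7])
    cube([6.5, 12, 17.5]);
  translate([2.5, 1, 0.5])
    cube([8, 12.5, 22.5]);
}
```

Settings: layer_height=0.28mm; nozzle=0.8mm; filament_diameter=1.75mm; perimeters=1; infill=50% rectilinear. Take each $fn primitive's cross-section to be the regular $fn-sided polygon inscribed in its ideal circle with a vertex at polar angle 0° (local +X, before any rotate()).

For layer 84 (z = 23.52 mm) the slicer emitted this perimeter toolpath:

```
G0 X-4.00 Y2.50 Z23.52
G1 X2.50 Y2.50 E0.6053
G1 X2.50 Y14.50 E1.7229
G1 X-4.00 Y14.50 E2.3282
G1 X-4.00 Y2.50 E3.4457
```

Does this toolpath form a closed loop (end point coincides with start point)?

Start point (G0): (-4.00, 2.50). End point (last G1): the path returns to the start — closed.

yes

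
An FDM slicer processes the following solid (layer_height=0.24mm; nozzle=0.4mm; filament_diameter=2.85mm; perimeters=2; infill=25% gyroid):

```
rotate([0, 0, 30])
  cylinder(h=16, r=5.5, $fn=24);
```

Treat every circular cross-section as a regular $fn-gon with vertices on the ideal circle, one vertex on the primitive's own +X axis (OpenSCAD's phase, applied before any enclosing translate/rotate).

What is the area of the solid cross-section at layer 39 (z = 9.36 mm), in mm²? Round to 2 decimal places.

93.95 mm²

At z = 9.36 mm: the r=5.5 cylinder contributes a regular 24-gon of circumradius 5.5 (area = (24/2)·5.500²·sin(360°/24) = 93.95 mm²); (whole slice rotated 30° about Z — lengths, areas and connectivity unchanged). Overall, the cross-section is a single solid region. Net area = 93.95 mm².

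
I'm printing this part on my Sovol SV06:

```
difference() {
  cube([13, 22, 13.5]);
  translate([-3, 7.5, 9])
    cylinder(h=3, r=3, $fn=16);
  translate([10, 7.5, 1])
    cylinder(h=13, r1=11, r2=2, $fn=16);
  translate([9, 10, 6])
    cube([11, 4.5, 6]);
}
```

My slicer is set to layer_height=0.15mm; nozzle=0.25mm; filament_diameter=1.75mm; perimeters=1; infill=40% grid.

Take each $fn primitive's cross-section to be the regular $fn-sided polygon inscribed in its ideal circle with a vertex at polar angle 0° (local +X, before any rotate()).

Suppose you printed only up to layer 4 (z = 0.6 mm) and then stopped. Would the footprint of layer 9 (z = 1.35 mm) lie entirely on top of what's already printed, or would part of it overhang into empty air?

Compare the two slices. At z = 0.6: the 13×22 cube contributes its full rectangle (area 286.00 mm²); the cylinder at (-3, 7.5) does not reach this height (z outside [9, 12]); the cone at (10, 7.5) is absent (z outside [1, 14]); the cube at (9, 10) is absent (z outside [6, 12]); Taking the first minus the rest: none of the subtracted shapes is present at this height, so the 13×22 cube is unchanged — area = 286.00 mm². At z = 1.35: the cube (footprint 13×22) is included at this height (area 286.00 mm²); the cylinder at (-3, 7.5) does not reach this height (z outside [9, 12]); the cone at (10, 7.5) contributes a regular 16-gon of circumradius 10.758 (interpolated between r1=11 and r2=2 at t=0.027) (area = (16/2)·10.758²·sin(360°/16) = 354.30 mm²); the cube at (9, 10) is absent (z outside [6, 12]); After the difference (first − rest): starting from the 13×22 cube (286.00 mm²), the cone at (10, 7.5) partially overlaps it — only the 211.97 mm² overlap (of its 354.30 mm²) is removed, clipping the outline — area = 74.03 mm². Checking containment: the cross-section at z = 1.35 is a subset of the cross-section at z = 0.6.

entirely on top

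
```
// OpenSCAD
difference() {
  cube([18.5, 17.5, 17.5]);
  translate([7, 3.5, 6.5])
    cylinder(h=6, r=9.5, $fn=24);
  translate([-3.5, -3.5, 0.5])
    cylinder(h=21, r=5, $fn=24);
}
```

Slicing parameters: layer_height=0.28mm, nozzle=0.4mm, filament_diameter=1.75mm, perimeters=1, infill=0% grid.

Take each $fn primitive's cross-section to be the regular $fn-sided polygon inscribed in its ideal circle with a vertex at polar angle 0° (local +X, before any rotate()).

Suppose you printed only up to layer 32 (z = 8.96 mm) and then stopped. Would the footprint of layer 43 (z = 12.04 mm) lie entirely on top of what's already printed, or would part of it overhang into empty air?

entirely on top

Compare the two slices. At z = 8.96: the 18.5×17.5 cube contributes its full rectangle (area 323.75 mm²); the r=9.5 cylinder at (7, 3.5) contributes a regular 24-gon of circumradius 9.5 (area = (24/2)·9.500²·sin(360°/24) = 280.30 mm²); the cylinder at (-3.5, -3.5): section is a regular 24-gon, circumradius r=5 (area = (24/2)·5.000²·sin(360°/24) = 77.65 mm²); Taking the first minus the rest: starting from the 18.5×17.5 cube (323.75 mm²), the r=9.5 cylinder at (7, 3.5) partially overlaps it — only the 186.31 mm² overlap (of its 280.30 mm²) is removed, clipping the outline; the r=5 cylinder at (-3.5, -3.5) misses the remaining region (no effect) — area = 137.44 mm². At z = 12.04: the 18.5×17.5 cube contributes its full rectangle (area 323.75 mm²); the r=9.5 cylinder at (7, 3.5) contributes a regular 24-gon of circumradius 9.5 (area = (24/2)·9.500²·sin(360°/24) = 280.30 mm²); the cylinder at (-3.5, -3.5): section is a regular 24-gon, circumradius r=5 (area = (24/2)·5.000²·sin(360°/24) = 77.65 mm²); After the difference (first − rest): starting from the 18.5×17.5 cube (323.75 mm²), the r=9.5 cylinder at (7, 3.5) partially overlaps it — only the 186.31 mm² overlap (of its 280.30 mm²) is removed, clipping the outline; the r=5 cylinder at (-3.5, -3.5) misses the remaining region (no effect) — area = 137.44 mm². Checking containment: the cross-section at z = 12.04 is a subset of the cross-section at z = 8.96.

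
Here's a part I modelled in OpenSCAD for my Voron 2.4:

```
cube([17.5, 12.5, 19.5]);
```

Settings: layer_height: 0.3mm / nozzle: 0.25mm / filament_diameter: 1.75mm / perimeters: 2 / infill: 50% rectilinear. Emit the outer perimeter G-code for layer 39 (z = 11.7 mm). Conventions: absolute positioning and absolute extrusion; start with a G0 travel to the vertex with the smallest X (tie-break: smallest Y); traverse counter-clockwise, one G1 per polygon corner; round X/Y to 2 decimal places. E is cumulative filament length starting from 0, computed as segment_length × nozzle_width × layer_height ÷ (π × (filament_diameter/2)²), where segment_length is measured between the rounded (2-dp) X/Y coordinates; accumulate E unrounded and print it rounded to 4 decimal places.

G0 X0.00 Y0.00 Z11.70
G1 X17.50 Y0.00 E0.5457
G1 X17.50 Y12.50 E0.9354
G1 X0.00 Y12.50 E1.4811
G1 X0.00 Y0.00 E1.8709

At z = 11.7 mm: the 17.5×12.5 cube contributes its full rectangle. The outline is a single polygon with 4 vertices. Extrusion per mm of travel: 0.25 × 0.3 / (π × 0.875²) = 0.031181. Accumulating E over each segment gives final E = 1.8709.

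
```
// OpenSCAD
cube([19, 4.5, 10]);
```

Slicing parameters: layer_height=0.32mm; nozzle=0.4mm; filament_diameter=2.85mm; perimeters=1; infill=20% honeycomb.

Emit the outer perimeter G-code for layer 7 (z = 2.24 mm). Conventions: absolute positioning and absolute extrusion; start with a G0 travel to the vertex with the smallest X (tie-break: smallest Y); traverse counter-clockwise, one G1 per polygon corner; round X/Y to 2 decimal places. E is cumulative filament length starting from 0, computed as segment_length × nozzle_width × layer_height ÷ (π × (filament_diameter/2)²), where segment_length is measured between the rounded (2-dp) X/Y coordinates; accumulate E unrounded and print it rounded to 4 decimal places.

G0 X0.00 Y0.00 Z2.24
G1 X19.00 Y0.00 E0.3812
G1 X19.00 Y4.50 E0.4715
G1 X0.00 Y4.50 E0.8527
G1 X0.00 Y0.00 E0.9430

At z = 2.24 mm: the cube (footprint 19×4.5) is included at this height. The outline is a single polygon with 4 vertices. Extrusion per mm of travel: 0.4 × 0.32 / (π × 1.425²) = 0.020065. Accumulating E over each segment gives final E = 0.9430.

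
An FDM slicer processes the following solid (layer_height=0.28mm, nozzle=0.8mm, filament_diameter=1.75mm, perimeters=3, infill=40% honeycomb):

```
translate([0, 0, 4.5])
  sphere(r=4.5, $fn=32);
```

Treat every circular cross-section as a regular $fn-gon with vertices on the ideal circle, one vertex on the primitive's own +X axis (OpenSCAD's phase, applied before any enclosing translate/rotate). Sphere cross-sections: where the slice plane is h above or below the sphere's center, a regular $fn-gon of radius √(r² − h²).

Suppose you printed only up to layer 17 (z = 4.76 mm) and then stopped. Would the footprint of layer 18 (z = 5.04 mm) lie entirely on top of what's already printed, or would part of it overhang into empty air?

Compare the two slices. At z = 4.76: the r=4.5 sphere slices to a regular 32-gon of circumradius 4.492 (√(r²−h²) with h=0.26 from center) (area = (32/2)·4.492²·sin(360°/32) = 63.00 mm²). At z = 5.04: the r=4.5 sphere contributes a regular 32-gon of circumradius √(4.5²−0.54²) = 4.467 (area = (32/2)·4.467²·sin(360°/32) = 62.30 mm²). Checking containment: the cross-section at z = 5.04 is a subset of the cross-section at z = 4.76.

entirely on top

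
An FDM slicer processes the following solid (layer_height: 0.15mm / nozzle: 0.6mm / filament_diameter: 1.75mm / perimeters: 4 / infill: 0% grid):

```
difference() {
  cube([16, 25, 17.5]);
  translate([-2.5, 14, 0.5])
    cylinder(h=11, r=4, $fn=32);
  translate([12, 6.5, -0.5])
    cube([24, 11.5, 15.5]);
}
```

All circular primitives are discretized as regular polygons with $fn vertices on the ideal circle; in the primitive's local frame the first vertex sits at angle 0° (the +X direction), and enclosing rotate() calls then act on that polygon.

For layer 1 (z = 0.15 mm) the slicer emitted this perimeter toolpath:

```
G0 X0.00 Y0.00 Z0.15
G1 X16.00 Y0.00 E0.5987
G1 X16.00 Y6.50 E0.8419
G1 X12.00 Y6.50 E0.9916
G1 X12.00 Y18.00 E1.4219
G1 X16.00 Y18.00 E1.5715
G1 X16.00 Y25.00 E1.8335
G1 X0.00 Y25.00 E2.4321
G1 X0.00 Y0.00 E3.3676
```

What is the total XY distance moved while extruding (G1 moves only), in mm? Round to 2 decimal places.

Sum the Euclidean lengths of each G1 segment: total = 90.00 mm.

90.00 mm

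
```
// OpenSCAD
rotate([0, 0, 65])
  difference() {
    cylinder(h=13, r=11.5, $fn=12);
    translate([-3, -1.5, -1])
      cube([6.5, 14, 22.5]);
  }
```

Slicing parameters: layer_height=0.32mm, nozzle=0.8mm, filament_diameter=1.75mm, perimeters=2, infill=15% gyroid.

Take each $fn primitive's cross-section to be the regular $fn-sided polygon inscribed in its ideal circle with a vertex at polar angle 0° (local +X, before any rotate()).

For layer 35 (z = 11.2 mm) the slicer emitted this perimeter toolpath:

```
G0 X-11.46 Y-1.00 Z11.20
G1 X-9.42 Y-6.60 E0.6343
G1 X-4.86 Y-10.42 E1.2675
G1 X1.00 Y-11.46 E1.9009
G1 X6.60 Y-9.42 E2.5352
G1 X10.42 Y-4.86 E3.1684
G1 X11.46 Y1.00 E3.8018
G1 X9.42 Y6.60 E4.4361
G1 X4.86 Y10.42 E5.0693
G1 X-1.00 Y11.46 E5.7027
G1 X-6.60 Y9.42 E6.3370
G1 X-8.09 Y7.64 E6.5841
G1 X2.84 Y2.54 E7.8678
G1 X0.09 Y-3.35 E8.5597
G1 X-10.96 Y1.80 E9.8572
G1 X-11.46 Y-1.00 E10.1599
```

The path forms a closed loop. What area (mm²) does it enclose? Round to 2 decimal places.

Apply the shoelace formula to the sequence of (X, Y) vertices; enclosed area = 315.14 mm².

315.14 mm²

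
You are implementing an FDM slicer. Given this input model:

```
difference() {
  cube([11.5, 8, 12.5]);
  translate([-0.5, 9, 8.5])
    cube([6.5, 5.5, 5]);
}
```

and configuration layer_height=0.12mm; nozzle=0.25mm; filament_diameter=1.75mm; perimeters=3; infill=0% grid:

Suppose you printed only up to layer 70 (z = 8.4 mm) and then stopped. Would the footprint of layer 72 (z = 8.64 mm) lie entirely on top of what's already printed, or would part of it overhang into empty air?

entirely on top

Compare the two slices. At z = 8.4: the cube (footprint 11.5×8) is included at this height (area 92.00 mm²); the cube at (-0.5, 9) is absent (z outside [8.5, 13.5]); After the difference (first − rest): none of the subtracted shapes is present at this height, so the 11.5×8 cube is unchanged — area = 92.00 mm². At z = 8.64: the 11.5×8 cube contributes its full rectangle (area 92.00 mm²); the cube at (-0.5, 9) is present — its section is the full 6.5×5.5 rectangle (area 35.75 mm²); After the difference (first − rest): starting from the 11.5×8 cube (92.00 mm²), the 6.5×5.5 cube at (-0.5, 9) misses the remaining region (no effect) — area = 92.00 mm². Checking containment: the cross-section at z = 8.64 is a subset of the cross-section at z = 8.4.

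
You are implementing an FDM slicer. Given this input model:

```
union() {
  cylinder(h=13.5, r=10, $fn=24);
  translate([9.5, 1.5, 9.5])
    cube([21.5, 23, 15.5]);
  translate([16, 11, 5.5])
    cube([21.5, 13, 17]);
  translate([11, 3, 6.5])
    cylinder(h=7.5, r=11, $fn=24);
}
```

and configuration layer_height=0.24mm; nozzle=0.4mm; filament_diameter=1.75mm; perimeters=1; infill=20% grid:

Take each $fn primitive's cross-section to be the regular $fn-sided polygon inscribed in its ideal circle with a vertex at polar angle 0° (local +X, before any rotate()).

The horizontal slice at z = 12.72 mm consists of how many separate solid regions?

1

At z = 12.72 mm: the cylinder: section is a regular 24-gon, circumradius r=10; the 21.5×23 cube at (9.5, 1.5) contributes its full rectangle; the 21.5×13 cube at (16, 11) contributes its full rectangle; the r=11 cylinder at (11, 3) gives a regular 24-gon of circumradius 11 (constant along its height); Combining (union): the regions partially overlap (shared area 440.42 mm²), so overlapping operands fuse into one piece — 1 connected region. The result has 1 disconnected region.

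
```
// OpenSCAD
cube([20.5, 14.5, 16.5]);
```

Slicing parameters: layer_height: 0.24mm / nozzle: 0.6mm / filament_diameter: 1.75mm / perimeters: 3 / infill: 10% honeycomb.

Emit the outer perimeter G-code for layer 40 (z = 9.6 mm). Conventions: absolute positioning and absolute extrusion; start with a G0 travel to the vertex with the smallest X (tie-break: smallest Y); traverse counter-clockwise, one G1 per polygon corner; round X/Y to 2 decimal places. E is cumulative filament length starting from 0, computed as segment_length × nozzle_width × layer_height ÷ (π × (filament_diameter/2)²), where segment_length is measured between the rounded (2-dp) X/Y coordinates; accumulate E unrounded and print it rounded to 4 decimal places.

G0 X0.00 Y0.00 Z9.60
G1 X20.50 Y0.00 E1.2273
G1 X20.50 Y14.50 E2.0954
G1 X0.00 Y14.50 E3.3227
G1 X0.00 Y0.00 E4.1908

At z = 9.6 mm: the 20.5×14.5 cube contributes its full rectangle. The outline is a single polygon with 4 vertices. Extrusion per mm of travel: 0.6 × 0.24 / (π × 0.875²) = 0.059868. Accumulating E over each segment gives final E = 4.1908.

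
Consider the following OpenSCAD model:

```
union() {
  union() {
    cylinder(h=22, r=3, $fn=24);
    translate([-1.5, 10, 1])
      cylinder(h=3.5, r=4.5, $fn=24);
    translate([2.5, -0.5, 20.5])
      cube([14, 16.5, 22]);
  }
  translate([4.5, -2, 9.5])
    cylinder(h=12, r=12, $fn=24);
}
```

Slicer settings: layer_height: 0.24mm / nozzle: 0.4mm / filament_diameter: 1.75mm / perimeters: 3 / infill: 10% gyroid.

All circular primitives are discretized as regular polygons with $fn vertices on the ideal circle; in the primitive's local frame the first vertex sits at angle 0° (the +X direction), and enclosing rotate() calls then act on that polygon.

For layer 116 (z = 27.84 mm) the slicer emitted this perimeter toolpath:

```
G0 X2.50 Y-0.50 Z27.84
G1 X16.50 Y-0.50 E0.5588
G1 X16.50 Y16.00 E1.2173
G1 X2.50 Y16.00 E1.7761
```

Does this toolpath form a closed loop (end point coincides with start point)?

Start point (G0): (2.50, -0.50). End point (last G1): the path does not return to the start — open.

no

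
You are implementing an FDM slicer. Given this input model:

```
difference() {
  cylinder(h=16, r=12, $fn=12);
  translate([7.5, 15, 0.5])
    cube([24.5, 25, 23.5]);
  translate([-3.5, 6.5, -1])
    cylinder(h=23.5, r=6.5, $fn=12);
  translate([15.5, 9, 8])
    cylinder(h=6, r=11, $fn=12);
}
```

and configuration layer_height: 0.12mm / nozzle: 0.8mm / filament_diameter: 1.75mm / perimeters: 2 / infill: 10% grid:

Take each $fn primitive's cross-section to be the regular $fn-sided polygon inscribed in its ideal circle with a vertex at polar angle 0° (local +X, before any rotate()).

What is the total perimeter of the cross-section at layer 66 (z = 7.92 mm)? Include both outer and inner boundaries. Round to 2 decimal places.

At z = 7.92 mm: the r=12 cylinder gives a regular 12-gon of circumradius 12 (constant along its height) (perimeter = 2·12·12.000·sin(180°/12) = 74.54 mm); the cube at (7.5, 15) is present — its section is the full 24.5×25 rectangle (perimeter 99.00 mm); the r=6.5 cylinder at (-3.5, 6.5) gives a regular 12-gon of circumradius 6.5 (constant along its height) (perimeter = 2·12·6.500·sin(180°/12) = 40.38 mm); the cylinder at (15.5, 9) is not intersected at this z (z outside [8, 14]); After the difference (first − rest): starting from the r=12 cylinder, the 24.5×25 cube at (7.5, 15) misses the remaining region (no effect); the r=6.5 cylinder at (-3.5, 6.5) partially overlaps it — only the 109.72 mm² overlap (of its 126.75 mm²) is removed, clipping the outline — boundary = 89.41 mm. Overall, the cross-section is a single solid region. Total boundary length (outer) = 89.41 mm.

89.41 mm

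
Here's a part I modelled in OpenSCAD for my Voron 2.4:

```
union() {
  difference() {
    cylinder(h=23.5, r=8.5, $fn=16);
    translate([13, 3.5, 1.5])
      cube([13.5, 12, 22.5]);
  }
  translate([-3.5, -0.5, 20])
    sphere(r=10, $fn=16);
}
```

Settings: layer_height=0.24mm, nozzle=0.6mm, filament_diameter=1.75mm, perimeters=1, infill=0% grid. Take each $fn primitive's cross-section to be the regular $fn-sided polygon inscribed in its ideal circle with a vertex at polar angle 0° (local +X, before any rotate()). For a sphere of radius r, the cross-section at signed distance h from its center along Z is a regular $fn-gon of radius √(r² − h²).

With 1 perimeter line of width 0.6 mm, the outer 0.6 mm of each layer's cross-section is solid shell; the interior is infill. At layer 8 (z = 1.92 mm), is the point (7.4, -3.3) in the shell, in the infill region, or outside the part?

shell

At z = 1.92 mm: the r=8.5 cylinder gives a regular 16-gon of circumradius 8.5 (constant along its height); the 13.5×12 cube at (13, 3.5) contributes its full rectangle; After the difference (first − rest): starting from the r=8.5 cylinder, the 13.5×12 cube at (13, 3.5) misses the remaining region (no effect) — 1 connected region; the sphere at (-3.5, -0.5) is not intersected at this z (|z−center|=18.080 > r=10); Merging all regions: only the result so far is present, so the union is just that shape — 1 connected region. Overall, the cross-section is a single solid region. The nearest boundary edge runs (7.85, -3.25)→(6.01, -6.01); distance from the point to it = 0.35 mm. The point is inside the cross-section, 0.35 mm from the nearest boundary — within the 0.6 mm shell band (1 × 0.6).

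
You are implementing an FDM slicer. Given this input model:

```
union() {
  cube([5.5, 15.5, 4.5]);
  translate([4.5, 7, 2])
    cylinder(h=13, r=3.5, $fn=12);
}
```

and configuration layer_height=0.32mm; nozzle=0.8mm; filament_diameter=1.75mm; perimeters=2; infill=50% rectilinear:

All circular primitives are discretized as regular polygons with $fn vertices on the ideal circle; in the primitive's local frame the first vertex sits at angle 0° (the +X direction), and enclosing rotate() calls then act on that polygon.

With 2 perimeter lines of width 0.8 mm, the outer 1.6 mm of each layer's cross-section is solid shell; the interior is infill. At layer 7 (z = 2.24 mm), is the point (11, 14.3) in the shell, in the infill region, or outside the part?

outside

At z = 2.24 mm: the cube (footprint 5.5×15.5) is included at this height; the r=3.5 cylinder at (4.5, 7) contributes a regular 12-gon of circumradius 3.5; Combining (union): the regions partially overlap (shared area 25.11 mm²), so overlapping operands fuse into one piece — 1 connected region. Overall, the cross-section is a single solid region. The nearest boundary edge runs (5.50, 15.50)→(5.50, 10.23); distance from the point to it = 5.50 mm. The point is not inside any of the regions above, so it lies outside the cross-section (5.50 mm from the nearest boundary).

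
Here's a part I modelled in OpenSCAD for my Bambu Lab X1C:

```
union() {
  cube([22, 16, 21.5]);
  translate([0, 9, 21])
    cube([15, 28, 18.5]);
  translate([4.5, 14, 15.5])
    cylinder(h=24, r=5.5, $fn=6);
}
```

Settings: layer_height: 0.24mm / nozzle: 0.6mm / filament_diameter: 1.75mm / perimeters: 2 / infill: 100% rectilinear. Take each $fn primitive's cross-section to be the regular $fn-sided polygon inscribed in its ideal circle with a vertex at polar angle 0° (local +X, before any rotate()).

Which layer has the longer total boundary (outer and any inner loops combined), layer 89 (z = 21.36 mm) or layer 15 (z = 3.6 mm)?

Layer 89 (z = 21.36): the 22×16 cube contributes its full rectangle (perimeter 76.00 mm); the cube at (0, 9) (footprint 15×28) is included at this height (perimeter 86.00 mm); the r=5.5 cylinder at (4.5, 14) gives a regular 6-gon of circumradius 5.5 (constant along its height) (perimeter = 2·6·5.500·sin(180°/6) = 33.00 mm); Combining (union): the regions partially overlap (shared area 181.86 mm²), so the edge portions inside another operand are dropped and the merged outline is re-measured after clipping — boundary = 118.54 mm. So its perimeter = 118.54 mm. Layer 15 (z = 3.6): the cube is present — its section is the full 22×16 rectangle (perimeter 76.00 mm); the cube at (0, 9) does not reach this height (z outside [21, 39.5]); the cylinder at (4.5, 14) is not intersected at this z (z outside [15.5, 39.5]); Taking the union: only the 22×16 cube is present, so the union is just that shape — boundary = 76.00 mm. So its perimeter = 76.00 mm. Layer 89 is larger (118.54 vs 76.00 mm).

layer 89 (z = 21.36 mm)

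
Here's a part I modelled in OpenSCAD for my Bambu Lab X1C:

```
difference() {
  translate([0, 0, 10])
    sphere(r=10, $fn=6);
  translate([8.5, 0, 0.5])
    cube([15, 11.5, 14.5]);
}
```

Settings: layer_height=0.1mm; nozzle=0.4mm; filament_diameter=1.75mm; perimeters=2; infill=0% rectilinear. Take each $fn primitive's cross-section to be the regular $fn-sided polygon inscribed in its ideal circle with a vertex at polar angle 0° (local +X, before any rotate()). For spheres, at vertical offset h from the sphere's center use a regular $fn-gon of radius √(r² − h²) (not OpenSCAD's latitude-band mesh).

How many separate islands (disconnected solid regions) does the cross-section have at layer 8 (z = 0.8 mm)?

At z = 0.8 mm: the r=10 sphere contributes a regular 6-gon of circumradius √(10²−9.2²) = 3.919; the cube at (8.5, 0) is present — its section is the full 15×11.5 rectangle; Taking the first minus the rest: starting from the r=10 sphere, the 15×11.5 cube at (8.5, 0) misses the remaining region (no effect) — 1 connected region. Overall, the cross-section is a single solid region. Island count = 1.

1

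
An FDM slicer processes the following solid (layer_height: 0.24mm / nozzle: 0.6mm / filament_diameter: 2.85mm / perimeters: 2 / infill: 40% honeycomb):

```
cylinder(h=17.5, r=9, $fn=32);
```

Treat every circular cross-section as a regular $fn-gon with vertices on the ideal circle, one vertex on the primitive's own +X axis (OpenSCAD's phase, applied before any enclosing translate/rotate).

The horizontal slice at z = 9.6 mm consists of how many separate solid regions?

At z = 9.6 mm: the cylinder: section is a regular 32-gon, circumradius r=9. The result has 1 disconnected region.

1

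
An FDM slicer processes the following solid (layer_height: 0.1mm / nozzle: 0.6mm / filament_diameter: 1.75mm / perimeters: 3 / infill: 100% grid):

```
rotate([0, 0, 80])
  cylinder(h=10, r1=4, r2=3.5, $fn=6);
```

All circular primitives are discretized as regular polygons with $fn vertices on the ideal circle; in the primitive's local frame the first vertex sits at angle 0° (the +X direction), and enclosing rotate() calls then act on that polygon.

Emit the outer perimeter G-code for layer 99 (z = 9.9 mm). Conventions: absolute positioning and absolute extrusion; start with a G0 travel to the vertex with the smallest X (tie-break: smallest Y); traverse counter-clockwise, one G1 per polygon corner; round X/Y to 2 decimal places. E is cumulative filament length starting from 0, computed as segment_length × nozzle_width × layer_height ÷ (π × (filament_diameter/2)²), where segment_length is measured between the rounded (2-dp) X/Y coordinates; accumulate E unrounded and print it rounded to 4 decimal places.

G0 X-3.29 Y-1.20 Z9.90
G1 X-0.61 Y-3.45 E0.0873
G1 X2.68 Y-2.25 E0.1746
G1 X3.29 Y1.20 E0.2620
G1 X0.61 Y3.45 E0.3493
G1 X-2.68 Y2.25 E0.4367
G1 X-3.29 Y-1.20 E0.5241

At z = 9.9 mm: the cone (r1=4→r2=3.5) has section circumradius 3.505 here — a regular 6-gon; (rotated 80° about Z; rotation is an isometry so areas/perimeters/island counts are preserved). The outline is a single polygon with 6 vertices. Extrusion per mm of travel: 0.6 × 0.1 / (π × 0.875²) = 0.024945. Accumulating E over each segment gives final E = 0.5241.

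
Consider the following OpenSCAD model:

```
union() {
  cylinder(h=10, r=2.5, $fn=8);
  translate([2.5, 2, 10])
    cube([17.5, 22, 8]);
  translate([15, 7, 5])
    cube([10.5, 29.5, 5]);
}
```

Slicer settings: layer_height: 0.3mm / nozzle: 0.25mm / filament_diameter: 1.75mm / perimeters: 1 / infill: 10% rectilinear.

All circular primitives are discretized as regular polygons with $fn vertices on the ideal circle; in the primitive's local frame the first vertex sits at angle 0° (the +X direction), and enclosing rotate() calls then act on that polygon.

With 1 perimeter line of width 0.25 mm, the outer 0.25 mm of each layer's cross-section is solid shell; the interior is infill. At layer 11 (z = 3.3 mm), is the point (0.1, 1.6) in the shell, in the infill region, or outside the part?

At z = 3.3 mm: the cylinder: section is a regular 8-gon, circumradius r=2.5; the cube at (2.5, 2) is not intersected at this z (z outside [10, 18]); the cube at (15, 7) is absent (z outside [5, 10]); Merging all regions: only the r=2.5 cylinder is present, so the union is just that shape — 1 connected region. Overall, the cross-section is a single solid region. The nearest boundary edge runs (1.77, 1.77)→(0.00, 2.50); distance from the point to it = 0.79 mm. The point is inside the cross-section and 0.79 mm from the nearest boundary — more than the 0.25 mm shell width (1 × 0.25), so it's in the infill interior.

infill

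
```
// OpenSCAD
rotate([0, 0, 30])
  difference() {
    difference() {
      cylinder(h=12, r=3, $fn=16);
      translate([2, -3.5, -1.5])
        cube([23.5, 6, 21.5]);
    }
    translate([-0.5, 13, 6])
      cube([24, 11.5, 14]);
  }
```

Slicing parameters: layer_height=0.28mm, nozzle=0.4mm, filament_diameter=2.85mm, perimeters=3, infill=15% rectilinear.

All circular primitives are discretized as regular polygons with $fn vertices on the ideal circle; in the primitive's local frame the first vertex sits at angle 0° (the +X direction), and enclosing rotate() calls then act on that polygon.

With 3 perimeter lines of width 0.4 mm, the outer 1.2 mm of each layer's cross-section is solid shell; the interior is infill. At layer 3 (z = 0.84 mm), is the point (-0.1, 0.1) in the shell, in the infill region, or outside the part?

At z = 0.84 mm: the r=3 cylinder contributes a regular 16-gon of circumradius 3; the 23.5×6 cube at (2, -3.5) contributes its full rectangle; Subtracting the remaining from the first: starting from the r=3 cylinder, the 23.5×6 cube at (2, -3.5) partially overlaps it — only the 2.91 mm² overlap (of its 141.00 mm²) is removed, clipping the outline — 1 connected region; the cube at (-0.5, 13) is not intersected at this z (z outside [6, 20]); Taking the first minus the rest: none of the subtracted shapes is present at this height, so that combined region is unchanged — 1 connected region; (whole slice rotated 30° about Z — lengths, areas and connectivity unchanged). Overall, the cross-section is a single solid region. Undo the 30° rotation: the query point maps to (-0.037, 0.137) in the un-rotated model frame. The nearest boundary edge runs (2.00, 2.20)→(2.00, -2.20); distance from the point to it = 2.04 mm. The point is inside the cross-section and 2.04 mm from the nearest boundary — more than the 1.2 mm shell width (3 × 0.4), so it's in the infill interior.

infill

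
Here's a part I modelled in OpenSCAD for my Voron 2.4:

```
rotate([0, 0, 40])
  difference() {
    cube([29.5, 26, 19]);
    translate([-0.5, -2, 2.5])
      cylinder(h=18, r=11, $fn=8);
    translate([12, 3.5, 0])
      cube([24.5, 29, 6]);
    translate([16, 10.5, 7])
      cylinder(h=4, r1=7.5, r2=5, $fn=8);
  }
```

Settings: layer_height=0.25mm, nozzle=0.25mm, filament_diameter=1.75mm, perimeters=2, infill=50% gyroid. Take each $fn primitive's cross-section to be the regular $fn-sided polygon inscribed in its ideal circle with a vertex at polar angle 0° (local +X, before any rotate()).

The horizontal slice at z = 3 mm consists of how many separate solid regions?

1

At z = 3 mm: the cube is present — its section is the full 29.5×26 rectangle; the cylinder at (-0.5, -2): section is a regular 8-gon, circumradius r=11; the cube at (12, 3.5) (footprint 24.5×29) is included at this height; the cone at (16, 10.5) does not reach this height (z outside [7, 11]); Subtracting the remaining from the first: starting from the 29.5×26 cube, the r=11 cylinder at (-0.5, -2) partially overlaps it — only the 59.94 mm² overlap (of its 342.24 mm²) is removed, clipping the outline; the 24.5×29 cube at (12, 3.5) partially overlaps it — only the 393.75 mm² overlap (of its 710.50 mm²) is removed, clipping the outline — 1 connected region; (rotated 40° about Z; rotation is an isometry so areas/perimeters/island counts are preserved). The result has 1 disconnected region.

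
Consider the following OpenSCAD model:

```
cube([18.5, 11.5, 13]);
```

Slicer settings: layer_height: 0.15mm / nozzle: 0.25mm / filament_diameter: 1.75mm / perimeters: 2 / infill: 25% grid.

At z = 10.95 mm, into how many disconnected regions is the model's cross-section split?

At z = 10.95 mm: the 18.5×11.5 cube contributes its full rectangle. The result has 1 disconnected region.

1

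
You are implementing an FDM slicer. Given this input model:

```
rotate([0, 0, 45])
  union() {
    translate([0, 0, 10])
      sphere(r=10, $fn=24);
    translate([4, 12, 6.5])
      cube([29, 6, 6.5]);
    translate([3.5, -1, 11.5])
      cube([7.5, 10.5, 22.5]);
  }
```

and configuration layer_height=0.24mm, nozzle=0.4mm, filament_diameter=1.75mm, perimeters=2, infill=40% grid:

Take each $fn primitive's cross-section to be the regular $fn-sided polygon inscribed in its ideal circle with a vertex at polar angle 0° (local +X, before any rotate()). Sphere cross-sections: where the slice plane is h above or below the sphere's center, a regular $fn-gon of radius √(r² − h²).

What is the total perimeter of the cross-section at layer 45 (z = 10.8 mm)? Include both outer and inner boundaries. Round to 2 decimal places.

132.45 mm

At z = 10.8 mm: the sphere: section is a regular 24-gon, circumradius = √(r²−h²) = √(10²−0.8²) = 9.968 (perimeter = 2·24·9.968·sin(180°/24) = 62.45 mm); the cube at (4, 12) (footprint 29×6) is included at this height (perimeter 70.00 mm); the cube at (3.5, -1) does not reach this height (z outside [11.5, 34]); Combining (union): the 2 present regions are separate (no shared area or edge), so areas and boundary lengths simply add and each stays a separate island — boundary = 132.45 mm; (whole slice rotated 45° about Z — lengths, areas and connectivity unchanged). Overall, the cross-section has 2 separate islands. Total boundary length (outer) = 132.45 mm.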